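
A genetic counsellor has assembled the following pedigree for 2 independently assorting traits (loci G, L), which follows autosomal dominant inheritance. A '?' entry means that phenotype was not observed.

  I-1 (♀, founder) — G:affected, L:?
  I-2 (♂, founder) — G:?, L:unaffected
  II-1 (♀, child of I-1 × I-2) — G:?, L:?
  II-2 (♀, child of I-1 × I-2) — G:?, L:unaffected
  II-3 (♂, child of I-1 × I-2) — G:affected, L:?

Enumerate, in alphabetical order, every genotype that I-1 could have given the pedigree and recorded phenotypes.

G/I-1 aff ·: Gg|GG
G/I-2 ? ·: gg|Gg|GG
G/II-1 ? I-1×I-2: gg|Gg|GG
G/II-2 ? I-1×I-2: gg|Gg|GG
G/II-3 aff I-1×I-2: Gg|GG
⇒ G over [I-1,I-2,II-1,II-2,II-3]: 40 consistent
L/I-1 ? ·: ll|Ll
L/I-2 un ·: ll
L/II-1 ? I-1×I-2: ll|Ll
L/II-2 un I-1×I-2: ll
L/II-3 ? I-1×I-2: ll|Ll
⇒ L over [I-1,I-2,II-1,II-2,II-3]: 5 consistent

I-1 ∈ {GG Ll, GG ll, Gg Ll, Gg ll}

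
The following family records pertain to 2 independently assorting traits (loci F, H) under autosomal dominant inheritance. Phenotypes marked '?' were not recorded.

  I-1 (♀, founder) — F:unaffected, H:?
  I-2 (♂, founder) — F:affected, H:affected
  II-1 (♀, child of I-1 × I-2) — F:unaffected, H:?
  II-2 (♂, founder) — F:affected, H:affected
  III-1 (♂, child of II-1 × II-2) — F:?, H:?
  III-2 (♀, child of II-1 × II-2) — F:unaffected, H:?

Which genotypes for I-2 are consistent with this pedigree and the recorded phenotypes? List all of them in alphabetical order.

F/I-1 un ·: ff
F/I-2 aff ·: Ff
F/II-1 un I-1×I-2: ff
F/II-2 aff ·: Ff
F/III-1 ? II-1×II-2: ff|Ff
F/III-2 un II-1×II-2: ff
⇒ F over [I-1,I-2,II-1,II-2,III-1,III-2]: 2 consistent
H/I-1 ? ·: hh|Hh|HH
H/I-2 aff ·: Hh|HH
H/II-1 ? I-1×I-2: hh|Hh|HH
H/II-2 aff ·: Hh|HH
H/III-1 ? II-1×II-2: hh|Hh|HH
H/III-2 ? II-1×II-2: hh|Hh|HH
⇒ H over [I-1,I-2,II-1,II-2,III-1,III-2]: 95 consistent

I-2 ∈ {Ff HH, Ff Hh}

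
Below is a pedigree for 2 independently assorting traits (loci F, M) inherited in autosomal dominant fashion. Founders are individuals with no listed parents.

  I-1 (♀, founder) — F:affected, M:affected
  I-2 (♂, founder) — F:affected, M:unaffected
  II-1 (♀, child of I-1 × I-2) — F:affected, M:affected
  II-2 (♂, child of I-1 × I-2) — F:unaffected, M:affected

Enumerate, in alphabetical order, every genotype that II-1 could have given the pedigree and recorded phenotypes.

F/I-1 aff ·: Ff
F/I-2 aff ·: Ff
F/II-1 aff I-1×I-2: Ff|FF
F/II-2 un I-1×I-2: ff
⇒ F over [I-1,I-2,II-1,II-2]: 2 consistent
M/I-1 aff ·: Mm|MM
M/I-2 un ·: mm
M/II-1 aff I-1×I-2: Mm
M/II-2 aff I-1×I-2: Mm
⇒ M over [I-1,I-2,II-1,II-2]: 2 consistent

II-1 ∈ {FF Mm, Ff Mm}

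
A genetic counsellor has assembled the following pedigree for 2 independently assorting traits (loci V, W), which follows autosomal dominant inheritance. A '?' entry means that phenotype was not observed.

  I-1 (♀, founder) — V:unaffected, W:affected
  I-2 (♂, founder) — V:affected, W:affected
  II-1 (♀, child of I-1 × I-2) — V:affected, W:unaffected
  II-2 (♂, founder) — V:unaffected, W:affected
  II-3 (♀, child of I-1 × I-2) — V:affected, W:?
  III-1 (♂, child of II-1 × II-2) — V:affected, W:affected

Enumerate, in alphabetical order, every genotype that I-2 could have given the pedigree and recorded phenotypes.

I-2 ∈ {VV Ww, Vv Ww}

V/I-1 un ·: vv
V/I-2 aff ·: Vv|VV
V/II-1 aff I-1×I-2: Vv
V/II-2 un ·: vv
V/II-3 aff I-1×I-2: Vv
V/III-1 aff II-1×II-2: Vv
⇒ V over [I-1,I-2,II-1,II-2,II-3,III-1]: 2 consistent
W/I-1 aff ·: Ww
W/I-2 aff ·: Ww
W/II-1 un I-1×I-2: ww
W/II-2 aff ·: Ww|WW
W/II-3 ? I-1×I-2: ww|Ww|WW
W/III-1 aff II-1×II-2: Ww
⇒ W over [I-1,I-2,II-1,II-2,II-3,III-1]: 6 consistent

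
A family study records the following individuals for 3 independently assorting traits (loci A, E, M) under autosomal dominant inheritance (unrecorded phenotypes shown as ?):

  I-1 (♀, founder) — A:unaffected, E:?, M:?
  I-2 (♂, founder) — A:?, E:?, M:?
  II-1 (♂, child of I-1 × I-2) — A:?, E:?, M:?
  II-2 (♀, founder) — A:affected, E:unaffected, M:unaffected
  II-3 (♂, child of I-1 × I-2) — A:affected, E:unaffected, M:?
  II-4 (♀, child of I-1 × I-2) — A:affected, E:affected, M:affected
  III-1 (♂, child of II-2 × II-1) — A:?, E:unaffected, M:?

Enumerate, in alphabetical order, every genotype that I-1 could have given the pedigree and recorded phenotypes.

A/I-1 un ·: aa
A/I-2 ? ·: Aa|AA
A/II-1 ? I-1×I-2: aa|Aa
A/II-2 aff ·: Aa|AA
A/II-3 aff I-1×I-2: Aa
A/II-4 aff I-1×I-2: Aa
A/III-1 ? II-2×II-1: aa|Aa|AA
⇒ A over [I-1,I-2,II-1,II-2,II-3,II-4,III-1]: 13 consistent
E/I-1 ? ·: ee|Ee
E/I-2 ? ·: ee|Ee
E/II-1 ? I-1×I-2: ee|Ee
E/II-2 un ·: ee
E/II-3 un I-1×I-2: ee
E/II-4 aff I-1×I-2: Ee|EE
E/III-1 un II-2×II-1: ee
⇒ E over [I-1,I-2,II-1,II-2,II-3,II-4,III-1]: 8 consistent
M/I-1 ? ·: mm|Mm|MM
M/I-2 ? ·: mm|Mm|MM
M/II-1 ? I-1×I-2: mm|Mm|MM
M/II-2 un ·: mm
M/II-3 ? I-1×I-2: mm|Mm|MM
M/II-4 aff I-1×I-2: Mm|MM
M/III-1 ? II-2×II-1: mm|Mm
⇒ M over [I-1,I-2,II-1,II-2,II-3,II-4,III-1]: 65 consistent

I-1 ∈ {aa Ee MM, aa Ee Mm, aa Ee mm, aa ee MM, aa ee Mm, aa ee mm}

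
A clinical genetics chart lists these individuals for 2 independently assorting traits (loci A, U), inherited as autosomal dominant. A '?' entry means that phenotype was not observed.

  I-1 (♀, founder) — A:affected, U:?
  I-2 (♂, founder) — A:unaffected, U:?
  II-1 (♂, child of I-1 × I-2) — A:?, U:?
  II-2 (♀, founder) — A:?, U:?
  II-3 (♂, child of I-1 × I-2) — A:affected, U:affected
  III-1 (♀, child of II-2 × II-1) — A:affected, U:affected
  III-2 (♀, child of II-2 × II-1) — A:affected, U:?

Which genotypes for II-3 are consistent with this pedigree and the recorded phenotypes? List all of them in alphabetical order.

II-3 ∈ {Aa UU, Aa Uu}

A/I-1 aff ·: Aa|AA
A/I-2 un ·: aa
A/II-1 ? I-1×I-2: aa|Aa
A/II-2 ? ·: aa|Aa|AA
A/II-3 aff I-1×I-2: Aa
A/III-1 aff II-2×II-1: Aa|AA
A/III-2 aff II-2×II-1: Aa|AA
⇒ A over [I-1,I-2,II-1,II-2,II-3,III-1,III-2]: 20 consistent
U/I-1 ? ·: uu|Uu|UU
U/I-2 ? ·: uu|Uu|UU
U/II-1 ? I-1×I-2: uu|Uu|UU
U/II-2 ? ·: uu|Uu|UU
U/II-3 aff I-1×I-2: Uu|UU
U/III-1 aff II-2×II-1: Uu|UU
U/III-2 ? II-2×II-1: uu|Uu|UU
⇒ U over [I-1,I-2,II-1,II-2,II-3,III-1,III-2]: 174 consistent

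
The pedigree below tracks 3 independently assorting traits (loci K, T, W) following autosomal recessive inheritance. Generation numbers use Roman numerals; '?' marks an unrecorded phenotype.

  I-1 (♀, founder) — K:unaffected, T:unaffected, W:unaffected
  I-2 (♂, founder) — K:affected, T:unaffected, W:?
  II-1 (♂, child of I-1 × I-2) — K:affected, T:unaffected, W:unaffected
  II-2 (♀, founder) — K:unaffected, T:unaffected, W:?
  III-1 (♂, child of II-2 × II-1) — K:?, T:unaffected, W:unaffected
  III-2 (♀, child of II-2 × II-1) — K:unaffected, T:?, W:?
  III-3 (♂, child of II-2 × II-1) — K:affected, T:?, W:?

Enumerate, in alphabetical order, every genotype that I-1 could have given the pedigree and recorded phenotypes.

K/I-1 un ·: Kk
K/I-2 aff ·: kk
K/II-1 aff I-1×I-2: kk
K/II-2 un ·: Kk
K/III-1 ? II-2×II-1: Kk|kk
K/III-2 un II-2×II-1: Kk
K/III-3 aff II-2×II-1: kk
⇒ K over [I-1,I-2,II-1,II-2,III-1,III-2,III-3]: 2 consistent
T/I-1 un ·: TT|Tt
T/I-2 un ·: TT|Tt
T/II-1 un I-1×I-2: TT|Tt
T/II-2 un ·: TT|Tt
T/III-1 un II-2×II-1: TT|Tt
T/III-2 ? II-2×II-1: TT|Tt|tt
T/III-3 ? II-2×II-1: TT|Tt|tt
⇒ T over [I-1,I-2,II-1,II-2,III-1,III-2,III-3]: 114 consistent
W/I-1 un ·: WW|Ww
W/I-2 ? ·: WW|Ww|ww
W/II-1 un I-1×I-2: WW|Ww
W/II-2 ? ·: WW|Ww|ww
W/III-1 un II-2×II-1: WW|Ww
W/III-2 ? II-2×II-1: WW|Ww|ww
W/III-3 ? II-2×II-1: WW|Ww|ww
⇒ W over [I-1,I-2,II-1,II-2,III-1,III-2,III-3]: 190 consistent

I-1 ∈ {Kk TT WW, Kk TT Ww, Kk Tt WW, Kk Tt Ww}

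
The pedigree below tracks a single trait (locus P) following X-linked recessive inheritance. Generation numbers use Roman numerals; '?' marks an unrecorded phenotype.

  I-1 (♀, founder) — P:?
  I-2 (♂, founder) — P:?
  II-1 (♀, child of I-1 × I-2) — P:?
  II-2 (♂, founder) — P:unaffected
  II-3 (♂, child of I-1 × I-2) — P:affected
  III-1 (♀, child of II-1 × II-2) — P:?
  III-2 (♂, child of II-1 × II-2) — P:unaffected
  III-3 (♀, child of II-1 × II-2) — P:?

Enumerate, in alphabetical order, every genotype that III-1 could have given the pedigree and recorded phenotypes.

P/I-1 ? ·: X^PX^p|X^pX^p
P/I-2 ? ·: X^PY|X^pY
P/II-1 ? I-1×I-2: X^PX^P|X^PX^p
P/II-2 un ·: X^PY
P/II-3 aff I-1×I-2: X^pY
P/III-1 ? II-1×II-2: X^PX^P|X^PX^p
P/III-2 un II-1×II-2: X^PY
P/III-3 ? II-1×II-2: X^PX^P|X^PX^p
⇒ P over [I-1,I-2,II-1,II-2,II-3,III-1,III-2,III-3]: 13 consistent

III-1 ∈ {X^PX^P, X^PX^p}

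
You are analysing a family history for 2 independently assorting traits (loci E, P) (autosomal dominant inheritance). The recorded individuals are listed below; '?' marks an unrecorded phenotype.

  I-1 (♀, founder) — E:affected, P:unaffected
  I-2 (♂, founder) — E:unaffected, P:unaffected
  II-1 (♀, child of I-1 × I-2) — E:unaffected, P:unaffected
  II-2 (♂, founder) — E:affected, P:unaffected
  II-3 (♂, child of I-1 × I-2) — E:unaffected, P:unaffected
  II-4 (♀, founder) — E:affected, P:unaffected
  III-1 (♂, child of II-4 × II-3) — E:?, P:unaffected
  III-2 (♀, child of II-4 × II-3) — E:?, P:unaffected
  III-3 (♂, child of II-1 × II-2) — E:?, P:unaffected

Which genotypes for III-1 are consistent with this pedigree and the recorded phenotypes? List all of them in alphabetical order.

E/I-1 aff ·: Ee
E/I-2 un ·: ee
E/II-1 un I-1×I-2: ee
E/II-2 aff ·: Ee|EE
E/II-3 un I-1×I-2: ee
E/II-4 aff ·: Ee|EE
E/III-1 ? II-4×II-3: ee|Ee
E/III-2 ? II-4×II-3: ee|Ee
E/III-3 ? II-1×II-2: ee|Ee
⇒ E over [I-1,I-2,II-1,II-2,II-3,II-4,III-1,III-2,III-3]: 15 consistent
P/I-1 un ·: pp
P/I-2 un ·: pp
P/II-1 un I-1×I-2: pp
P/II-2 un ·: pp
P/II-3 un I-1×I-2: pp
P/II-4 un ·: pp
P/III-1 un II-4×II-3: pp
P/III-2 un II-4×II-3: pp
P/III-3 un II-1×II-2: pp
⇒ P over [I-1,I-2,II-1,II-2,II-3,II-4,III-1,III-2,III-3]: 1 consistent

III-1 ∈ {Ee pp, ee pp}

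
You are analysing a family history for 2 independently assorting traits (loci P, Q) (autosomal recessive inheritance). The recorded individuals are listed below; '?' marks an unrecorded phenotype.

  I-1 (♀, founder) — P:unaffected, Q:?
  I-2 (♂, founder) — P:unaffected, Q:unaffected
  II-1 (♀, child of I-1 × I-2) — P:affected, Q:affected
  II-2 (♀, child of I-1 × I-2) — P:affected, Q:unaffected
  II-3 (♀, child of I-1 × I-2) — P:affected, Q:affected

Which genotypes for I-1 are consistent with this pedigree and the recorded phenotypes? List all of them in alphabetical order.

P/I-1 un ·: Pp
P/I-2 un ·: Pp
P/II-1 aff I-1×I-2: pp
P/II-2 aff I-1×I-2: pp
P/II-3 aff I-1×I-2: pp
⇒ P over [I-1,I-2,II-1,II-2,II-3]: 1 consistent
Q/I-1 ? ·: Qq|qq
Q/I-2 un ·: Qq
Q/II-1 aff I-1×I-2: qq
Q/II-2 un I-1×I-2: QQ|Qq
Q/II-3 aff I-1×I-2: qq
⇒ Q over [I-1,I-2,II-1,II-2,II-3]: 3 consistent

I-1 ∈ {Pp Qq, Pp qq}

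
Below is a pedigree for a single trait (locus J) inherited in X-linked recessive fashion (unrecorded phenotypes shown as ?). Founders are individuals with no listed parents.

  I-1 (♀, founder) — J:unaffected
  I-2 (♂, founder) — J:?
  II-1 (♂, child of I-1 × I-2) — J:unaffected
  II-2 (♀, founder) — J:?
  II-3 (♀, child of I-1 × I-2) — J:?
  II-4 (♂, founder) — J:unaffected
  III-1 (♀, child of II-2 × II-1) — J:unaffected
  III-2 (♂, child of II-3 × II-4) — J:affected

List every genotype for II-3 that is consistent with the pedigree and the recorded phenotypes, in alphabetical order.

J/I-1 un ·: X^JX^J|X^JX^j
J/I-2 ? ·: X^JY|X^jY
J/II-1 un I-1×I-2: X^JY
J/II-2 ? ·: X^JX^J|X^JX^j|X^jX^j
J/II-3 ? I-1×I-2: X^JX^j|X^jX^j
J/II-4 un ·: X^JY
J/III-1 un II-2×II-1: X^JX^J|X^JX^j
J/III-2 aff II-3×II-4: X^jY
⇒ J over [I-1,I-2,II-1,II-2,II-3,II-4,III-1,III-2]: 16 consistent

II-3 ∈ {X^JX^j, X^jX^j}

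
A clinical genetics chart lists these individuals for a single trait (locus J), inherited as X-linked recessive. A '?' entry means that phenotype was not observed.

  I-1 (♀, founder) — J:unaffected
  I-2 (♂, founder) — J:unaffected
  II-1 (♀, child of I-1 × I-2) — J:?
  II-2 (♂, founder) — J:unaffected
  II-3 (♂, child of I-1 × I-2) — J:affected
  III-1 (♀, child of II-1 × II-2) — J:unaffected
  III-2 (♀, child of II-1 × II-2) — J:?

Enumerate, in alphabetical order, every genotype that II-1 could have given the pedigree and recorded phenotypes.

II-1 ∈ {X^JX^J, X^JX^j}

J/I-1 un ·: X^JX^j
J/I-2 un ·: X^JY
J/II-1 ? I-1×I-2: X^JX^J|X^JX^j
J/II-2 un ·: X^JY
J/II-3 aff I-1×I-2: X^jY
J/III-1 un II-1×II-2: X^JX^J|X^JX^j
J/III-2 ? II-1×II-2: X^JX^J|X^JX^j
⇒ J over [I-1,I-2,II-1,II-2,II-3,III-1,III-2]: 5 consistent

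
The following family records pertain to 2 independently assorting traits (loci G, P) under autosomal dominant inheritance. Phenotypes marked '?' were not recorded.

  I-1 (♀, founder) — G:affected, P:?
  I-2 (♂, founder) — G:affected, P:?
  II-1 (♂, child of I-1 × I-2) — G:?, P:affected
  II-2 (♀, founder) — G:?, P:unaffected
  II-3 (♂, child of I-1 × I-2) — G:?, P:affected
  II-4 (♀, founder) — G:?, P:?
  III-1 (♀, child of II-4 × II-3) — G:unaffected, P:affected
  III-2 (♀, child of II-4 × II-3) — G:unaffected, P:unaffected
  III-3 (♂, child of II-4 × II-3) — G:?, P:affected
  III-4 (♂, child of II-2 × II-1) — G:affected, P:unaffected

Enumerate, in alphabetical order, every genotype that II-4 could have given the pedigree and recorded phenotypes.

II-4 ∈ {Gg Pp, Gg pp, gg Pp, gg pp}

G/I-1 aff ·: Gg|GG
G/I-2 aff ·: Gg|GG
G/II-1 ? I-1×I-2: gg|Gg|GG
G/II-2 ? ·: gg|Gg|GG
G/II-3 ? I-1×I-2: gg|Gg
G/II-4 ? ·: gg|Gg
G/III-1 un II-4×II-3: gg
G/III-2 un II-4×II-3: gg
G/III-3 ? II-4×II-3: gg|Gg|GG
G/III-4 aff II-2×II-1: Gg|GG
⇒ G over [I-1,I-2,II-1,II-2,II-3,II-4,III-1,III-2,III-3,III-4]: 178 consistent
P/I-1 ? ·: pp|Pp|PP
P/I-2 ? ·: pp|Pp|PP
P/II-1 aff I-1×I-2: Pp
P/II-2 un ·: pp
P/II-3 aff I-1×I-2: Pp
P/II-4 ? ·: pp|Pp
P/III-1 aff II-4×II-3: Pp|PP
P/III-2 un II-4×II-3: pp
P/III-3 aff II-4×II-3: Pp|PP
P/III-4 un II-2×II-1: pp
⇒ P over [I-1,I-2,II-1,II-2,II-3,II-4,III-1,III-2,III-3,III-4]: 35 consistent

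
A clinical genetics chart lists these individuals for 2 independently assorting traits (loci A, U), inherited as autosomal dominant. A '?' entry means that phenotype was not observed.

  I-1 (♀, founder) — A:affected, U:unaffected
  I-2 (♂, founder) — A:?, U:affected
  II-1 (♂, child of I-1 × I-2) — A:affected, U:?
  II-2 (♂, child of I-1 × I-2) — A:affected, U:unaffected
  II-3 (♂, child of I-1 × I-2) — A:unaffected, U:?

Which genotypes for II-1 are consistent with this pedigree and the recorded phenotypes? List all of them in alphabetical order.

II-1 ∈ {AA Uu, AA uu, Aa Uu, Aa uu}

A/I-1 aff ·: Aa
A/I-2 ? ·: aa|Aa
A/II-1 aff I-1×I-2: Aa|AA
A/II-2 aff I-1×I-2: Aa|AA
A/II-3 un I-1×I-2: aa
⇒ A over [I-1,I-2,II-1,II-2,II-3]: 5 consistent
U/I-1 un ·: uu
U/I-2 aff ·: Uu
U/II-1 ? I-1×I-2: uu|Uu
U/II-2 un I-1×I-2: uu
U/II-3 ? I-1×I-2: uu|Uu
⇒ U over [I-1,I-2,II-1,II-2,II-3]: 4 consistent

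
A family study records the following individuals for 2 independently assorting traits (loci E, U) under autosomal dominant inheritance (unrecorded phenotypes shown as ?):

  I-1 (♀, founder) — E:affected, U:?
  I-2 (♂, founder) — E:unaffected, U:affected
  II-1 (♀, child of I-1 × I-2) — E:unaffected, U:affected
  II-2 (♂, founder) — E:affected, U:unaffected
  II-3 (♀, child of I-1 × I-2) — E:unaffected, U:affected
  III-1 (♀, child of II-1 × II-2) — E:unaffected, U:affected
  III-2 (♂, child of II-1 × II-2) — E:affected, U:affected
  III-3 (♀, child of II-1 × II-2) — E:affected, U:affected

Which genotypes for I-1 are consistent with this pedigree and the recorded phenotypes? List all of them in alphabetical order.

E/I-1 aff ·: Ee
E/I-2 un ·: ee
E/II-1 un I-1×I-2: ee
E/II-2 aff ·: Ee
E/II-3 un I-1×I-2: ee
E/III-1 un II-1×II-2: ee
E/III-2 aff II-1×II-2: Ee
E/III-3 aff II-1×II-2: Ee
⇒ E over [I-1,I-2,II-1,II-2,II-3,III-1,III-2,III-3]: 1 consistent
U/I-1 ? ·: uu|Uu|UU
U/I-2 aff ·: Uu|UU
U/II-1 aff I-1×I-2: Uu|UU
U/II-2 un ·: uu
U/II-3 aff I-1×I-2: Uu|UU
U/III-1 aff II-1×II-2: Uu
U/III-2 aff II-1×II-2: Uu
U/III-3 aff II-1×II-2: Uu
⇒ U over [I-1,I-2,II-1,II-2,II-3,III-1,III-2,III-3]: 15 consistent

I-1 ∈ {Ee UU, Ee Uu, Ee uu}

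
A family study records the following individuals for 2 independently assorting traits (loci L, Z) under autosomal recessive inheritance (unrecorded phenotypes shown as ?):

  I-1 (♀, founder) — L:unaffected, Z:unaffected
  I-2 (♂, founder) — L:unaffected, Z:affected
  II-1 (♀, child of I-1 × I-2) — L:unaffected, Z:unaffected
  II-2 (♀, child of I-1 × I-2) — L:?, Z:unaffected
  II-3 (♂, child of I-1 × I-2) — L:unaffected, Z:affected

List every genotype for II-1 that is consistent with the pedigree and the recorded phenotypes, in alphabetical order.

II-1 ∈ {LL Zz, Ll Zz}

L/I-1 un ·: LL|Ll
L/I-2 un ·: LL|Ll
L/II-1 un I-1×I-2: LL|Ll
L/II-2 ? I-1×I-2: LL|Ll|ll
L/II-3 un I-1×I-2: LL|Ll
⇒ L over [I-1,I-2,II-1,II-2,II-3]: 29 consistent
Z/I-1 un ·: Zz
Z/I-2 aff ·: zz
Z/II-1 un I-1×I-2: Zz
Z/II-2 un I-1×I-2: Zz
Z/II-3 aff I-1×I-2: zz
⇒ Z over [I-1,I-2,II-1,II-2,II-3]: 1 consistent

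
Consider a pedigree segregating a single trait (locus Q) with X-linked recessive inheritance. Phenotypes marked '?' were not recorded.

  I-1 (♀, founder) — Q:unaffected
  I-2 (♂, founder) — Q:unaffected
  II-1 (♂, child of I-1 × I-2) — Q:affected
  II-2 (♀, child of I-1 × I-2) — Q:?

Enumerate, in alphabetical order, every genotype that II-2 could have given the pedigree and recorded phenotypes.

II-2 ∈ {X^QX^Q, X^QX^q}

Q/I-1 un ·: X^QX^q
Q/I-2 un ·: X^QY
Q/II-1 aff I-1×I-2: X^qY
Q/II-2 ? I-1×I-2: X^QX^Q|X^QX^q
⇒ Q over [I-1,I-2,II-1,II-2]: 2 consistent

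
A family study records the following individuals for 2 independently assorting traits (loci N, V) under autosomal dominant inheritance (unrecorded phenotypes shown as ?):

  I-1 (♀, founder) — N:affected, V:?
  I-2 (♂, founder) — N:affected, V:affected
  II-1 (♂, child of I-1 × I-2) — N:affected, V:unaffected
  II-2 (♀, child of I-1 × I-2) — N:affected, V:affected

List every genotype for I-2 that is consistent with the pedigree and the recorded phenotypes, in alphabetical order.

I-2 ∈ {NN Vv, Nn Vv}

N/I-1 aff ·: Nn|NN
N/I-2 aff ·: Nn|NN
N/II-1 aff I-1×I-2: Nn|NN
N/II-2 aff I-1×I-2: Nn|NN
⇒ N over [I-1,I-2,II-1,II-2]: 13 consistent
V/I-1 ? ·: vv|Vv
V/I-2 aff ·: Vv
V/II-1 un I-1×I-2: vv
V/II-2 aff I-1×I-2: Vv|VV
⇒ V over [I-1,I-2,II-1,II-2]: 3 consistent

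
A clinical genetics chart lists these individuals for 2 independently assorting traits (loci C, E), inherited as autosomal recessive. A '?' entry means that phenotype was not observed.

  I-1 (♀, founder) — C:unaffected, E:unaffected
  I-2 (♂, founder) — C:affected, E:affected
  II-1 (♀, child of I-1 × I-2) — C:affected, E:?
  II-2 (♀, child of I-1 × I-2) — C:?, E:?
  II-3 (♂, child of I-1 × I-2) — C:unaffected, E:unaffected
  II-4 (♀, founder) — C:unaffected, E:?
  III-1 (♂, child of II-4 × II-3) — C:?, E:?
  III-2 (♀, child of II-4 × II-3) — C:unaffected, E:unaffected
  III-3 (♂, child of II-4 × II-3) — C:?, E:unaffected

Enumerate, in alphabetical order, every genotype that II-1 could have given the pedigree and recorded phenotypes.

C/I-1 un ·: Cc
C/I-2 aff ·: cc
C/II-1 aff I-1×I-2: cc
C/II-2 ? I-1×I-2: Cc|cc
C/II-3 un I-1×I-2: Cc
C/II-4 un ·: CC|Cc
C/III-1 ? II-4×II-3: CC|Cc|cc
C/III-2 un II-4×II-3: CC|Cc
C/III-3 ? II-4×II-3: CC|Cc|cc
⇒ C over [I-1,I-2,II-1,II-2,II-3,II-4,III-1,III-2,III-3]: 52 consistent
E/I-1 un ·: EE|Ee
E/I-2 aff ·: ee
E/II-1 ? I-1×I-2: Ee|ee
E/II-2 ? I-1×I-2: Ee|ee
E/II-3 un I-1×I-2: Ee
E/II-4 ? ·: EE|Ee|ee
E/III-1 ? II-4×II-3: EE|Ee|ee
E/III-2 un II-4×II-3: EE|Ee
E/III-3 un II-4×II-3: EE|Ee
⇒ E over [I-1,I-2,II-1,II-2,II-3,II-4,III-1,III-2,III-3]: 110 consistent

II-1 ∈ {cc Ee, cc ee}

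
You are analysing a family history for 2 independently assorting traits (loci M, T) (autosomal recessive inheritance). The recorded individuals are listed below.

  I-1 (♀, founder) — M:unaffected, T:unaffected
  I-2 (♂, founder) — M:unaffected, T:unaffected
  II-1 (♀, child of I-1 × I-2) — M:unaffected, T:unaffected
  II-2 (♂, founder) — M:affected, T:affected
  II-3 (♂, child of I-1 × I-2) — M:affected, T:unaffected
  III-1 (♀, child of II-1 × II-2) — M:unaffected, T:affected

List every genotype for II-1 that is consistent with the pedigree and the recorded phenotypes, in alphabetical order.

II-1 ∈ {MM Tt, Mm Tt}

M/I-1 un ·: Mm
M/I-2 un ·: Mm
M/II-1 un I-1×I-2: MM|Mm
M/II-2 aff ·: mm
M/II-3 aff I-1×I-2: mm
M/III-1 un II-1×II-2: Mm
⇒ M over [I-1,I-2,II-1,II-2,II-3,III-1]: 2 consistent
T/I-1 un ·: TT|Tt
T/I-2 un ·: TT|Tt
T/II-1 un I-1×I-2: Tt
T/II-2 aff ·: tt
T/II-3 un I-1×I-2: TT|Tt
T/III-1 aff II-1×II-2: tt
⇒ T over [I-1,I-2,II-1,II-2,II-3,III-1]: 6 consistent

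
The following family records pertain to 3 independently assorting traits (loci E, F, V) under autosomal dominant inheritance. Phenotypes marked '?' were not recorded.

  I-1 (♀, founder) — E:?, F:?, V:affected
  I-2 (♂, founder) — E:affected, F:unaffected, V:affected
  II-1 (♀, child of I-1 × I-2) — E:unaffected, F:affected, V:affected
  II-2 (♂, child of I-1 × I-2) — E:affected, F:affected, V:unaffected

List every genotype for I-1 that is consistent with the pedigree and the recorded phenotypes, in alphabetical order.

E/I-1 ? ·: ee|Ee
E/I-2 aff ·: Ee
E/II-1 un I-1×I-2: ee
E/II-2 aff I-1×I-2: Ee|EE
⇒ E over [I-1,I-2,II-1,II-2]: 3 consistent
F/I-1 ? ·: Ff|FF
F/I-2 un ·: ff
F/II-1 aff I-1×I-2: Ff
F/II-2 aff I-1×I-2: Ff
⇒ F over [I-1,I-2,II-1,II-2]: 2 consistent
V/I-1 aff ·: Vv
V/I-2 aff ·: Vv
V/II-1 aff I-1×I-2: Vv|VV
V/II-2 un I-1×I-2: vv
⇒ V over [I-1,I-2,II-1,II-2]: 2 consistent

I-1 ∈ {Ee FF Vv, Ee Ff Vv, ee FF Vv, ee Ff Vv}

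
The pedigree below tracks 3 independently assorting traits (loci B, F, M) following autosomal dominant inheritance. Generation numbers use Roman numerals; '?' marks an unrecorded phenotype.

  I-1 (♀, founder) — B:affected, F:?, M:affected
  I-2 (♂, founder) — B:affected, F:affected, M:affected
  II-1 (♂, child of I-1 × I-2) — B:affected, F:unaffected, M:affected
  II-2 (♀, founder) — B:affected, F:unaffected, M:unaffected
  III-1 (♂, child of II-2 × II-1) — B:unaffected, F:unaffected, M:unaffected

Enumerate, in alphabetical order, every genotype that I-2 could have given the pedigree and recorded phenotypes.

B/I-1 aff ·: Bb|BB
B/I-2 aff ·: Bb|BB
B/II-1 aff I-1×I-2: Bb
B/II-2 aff ·: Bb
B/III-1 un II-2×II-1: bb
⇒ B over [I-1,I-2,II-1,II-2,III-1]: 3 consistent
F/I-1 ? ·: ff|Ff
F/I-2 aff ·: Ff
F/II-1 un I-1×I-2: ff
F/II-2 un ·: ff
F/III-1 un II-2×II-1: ff
⇒ F over [I-1,I-2,II-1,II-2,III-1]: 2 consistent
M/I-1 aff ·: Mm|MM
M/I-2 aff ·: Mm|MM
M/II-1 aff I-1×I-2: Mm
M/II-2 un ·: mm
M/III-1 un II-2×II-1: mm
⇒ M over [I-1,I-2,II-1,II-2,III-1]: 3 consistent

I-2 ∈ {BB Ff MM, BB Ff Mm, Bb Ff MM, Bb Ff Mm}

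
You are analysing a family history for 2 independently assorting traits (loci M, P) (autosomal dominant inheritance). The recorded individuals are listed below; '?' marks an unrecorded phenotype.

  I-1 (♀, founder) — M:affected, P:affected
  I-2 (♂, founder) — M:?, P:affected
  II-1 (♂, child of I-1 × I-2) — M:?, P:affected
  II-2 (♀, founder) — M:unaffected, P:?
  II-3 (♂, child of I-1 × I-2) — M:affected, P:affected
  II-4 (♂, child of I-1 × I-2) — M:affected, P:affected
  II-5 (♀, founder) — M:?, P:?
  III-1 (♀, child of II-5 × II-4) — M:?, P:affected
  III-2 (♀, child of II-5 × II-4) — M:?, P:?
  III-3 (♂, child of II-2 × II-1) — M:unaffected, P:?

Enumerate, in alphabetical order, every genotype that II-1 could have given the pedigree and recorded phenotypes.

II-1 ∈ {Mm PP, Mm Pp, mm PP, mm Pp}

M/I-1 aff ·: Mm|MM
M/I-2 ? ·: mm|Mm|MM
M/II-1 ? I-1×I-2: mm|Mm
M/II-2 un ·: mm
M/II-3 aff I-1×I-2: Mm|MM
M/II-4 aff I-1×I-2: Mm|MM
M/II-5 ? ·: mm|Mm|MM
M/III-1 ? II-5×II-4: mm|Mm|MM
M/III-2 ? II-5×II-4: mm|Mm|MM
M/III-3 un II-2×II-1: mm
⇒ M over [I-1,I-2,II-1,II-2,II-3,II-4,II-5,III-1,III-2,III-3]: 235 consistent
P/I-1 aff ·: Pp|PP
P/I-2 aff ·: Pp|PP
P/II-1 aff I-1×I-2: Pp|PP
P/II-2 ? ·: pp|Pp|PP
P/II-3 aff I-1×I-2: Pp|PP
P/II-4 aff I-1×I-2: Pp|PP
P/II-5 ? ·: pp|Pp|PP
P/III-1 aff II-5×II-4: Pp|PP
P/III-2 ? II-5×II-4: pp|Pp|PP
P/III-3 ? II-2×II-1: pp|Pp|PP
⇒ P over [I-1,I-2,II-1,II-2,II-3,II-4,II-5,III-1,III-2,III-3]: 1212 consistent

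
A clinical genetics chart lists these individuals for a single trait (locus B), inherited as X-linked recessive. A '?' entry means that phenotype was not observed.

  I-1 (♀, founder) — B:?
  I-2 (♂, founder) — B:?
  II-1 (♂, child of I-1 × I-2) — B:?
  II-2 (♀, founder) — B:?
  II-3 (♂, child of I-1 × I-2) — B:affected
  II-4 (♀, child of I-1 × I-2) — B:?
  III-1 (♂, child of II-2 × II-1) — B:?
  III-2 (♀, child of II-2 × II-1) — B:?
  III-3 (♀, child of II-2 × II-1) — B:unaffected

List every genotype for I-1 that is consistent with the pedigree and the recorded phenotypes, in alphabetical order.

B/I-1 ? ·: X^BX^b|X^bX^b
B/I-2 ? ·: X^BY|X^bY
B/II-1 ? I-1×I-2: X^BY|X^bY
B/II-2 ? ·: X^BX^B|X^BX^b|X^bX^b
B/II-3 aff I-1×I-2: X^bY
B/II-4 ? I-1×I-2: X^BX^B|X^BX^b|X^bX^b
B/III-1 ? II-2×II-1: X^BY|X^bY
B/III-2 ? II-2×II-1: X^BX^B|X^BX^b|X^bX^b
B/III-3 un II-2×II-1: X^BX^B|X^BX^b
⇒ B over [I-1,I-2,II-1,II-2,II-3,II-4,III-1,III-2,III-3]: 70 consistent

I-1 ∈ {X^BX^b, X^bX^b}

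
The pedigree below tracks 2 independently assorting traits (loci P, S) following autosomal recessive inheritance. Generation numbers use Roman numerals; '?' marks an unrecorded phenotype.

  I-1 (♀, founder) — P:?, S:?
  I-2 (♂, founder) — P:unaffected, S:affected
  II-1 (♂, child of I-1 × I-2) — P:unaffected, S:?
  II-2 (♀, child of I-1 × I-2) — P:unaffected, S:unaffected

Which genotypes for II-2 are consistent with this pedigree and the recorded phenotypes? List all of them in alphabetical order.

II-2 ∈ {PP Ss, Pp Ss}

P/I-1 ? ·: PP|Pp|pp
P/I-2 un ·: PP|Pp
P/II-1 un I-1×I-2: PP|Pp
P/II-2 un I-1×I-2: PP|Pp
⇒ P over [I-1,I-2,II-1,II-2]: 15 consistent
S/I-1 ? ·: SS|Ss
S/I-2 aff ·: ss
S/II-1 ? I-1×I-2: Ss|ss
S/II-2 un I-1×I-2: Ss
⇒ S over [I-1,I-2,II-1,II-2]: 3 consistent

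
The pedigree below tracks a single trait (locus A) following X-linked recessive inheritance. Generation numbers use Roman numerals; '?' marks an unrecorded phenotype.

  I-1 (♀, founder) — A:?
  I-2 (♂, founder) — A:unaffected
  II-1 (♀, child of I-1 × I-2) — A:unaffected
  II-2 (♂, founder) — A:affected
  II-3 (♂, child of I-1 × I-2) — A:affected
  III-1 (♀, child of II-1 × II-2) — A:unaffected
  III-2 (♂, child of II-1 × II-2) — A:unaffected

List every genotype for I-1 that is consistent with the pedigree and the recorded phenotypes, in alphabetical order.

I-1 ∈ {X^AX^a, X^aX^a}

A/I-1 ? ·: X^AX^a|X^aX^a
A/I-2 un ·: X^AY
A/II-1 un I-1×I-2: X^AX^A|X^AX^a
A/II-2 aff ·: X^aY
A/II-3 aff I-1×I-2: X^aY
A/III-1 un II-1×II-2: X^AX^a
A/III-2 un II-1×II-2: X^AY
⇒ A over [I-1,I-2,II-1,II-2,II-3,III-1,III-2]: 3 consistent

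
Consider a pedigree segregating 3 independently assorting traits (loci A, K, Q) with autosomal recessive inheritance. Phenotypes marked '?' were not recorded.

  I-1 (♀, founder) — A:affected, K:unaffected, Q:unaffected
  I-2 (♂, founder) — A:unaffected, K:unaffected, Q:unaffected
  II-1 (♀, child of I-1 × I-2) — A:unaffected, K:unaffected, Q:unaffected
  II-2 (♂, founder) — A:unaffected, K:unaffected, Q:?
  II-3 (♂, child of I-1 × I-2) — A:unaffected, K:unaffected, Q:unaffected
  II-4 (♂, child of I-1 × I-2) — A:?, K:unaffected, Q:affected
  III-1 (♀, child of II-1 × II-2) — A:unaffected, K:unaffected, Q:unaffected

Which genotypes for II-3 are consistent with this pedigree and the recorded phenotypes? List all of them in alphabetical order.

II-3 ∈ {Aa KK QQ, Aa KK Qq, Aa Kk QQ, Aa Kk Qq}

A/I-1 aff ·: aa
A/I-2 un ·: AA|Aa
A/II-1 un I-1×I-2: Aa
A/II-2 un ·: AA|Aa
A/II-3 un I-1×I-2: Aa
A/II-4 ? I-1×I-2: Aa|aa
A/III-1 un II-1×II-2: AA|Aa
⇒ A over [I-1,I-2,II-1,II-2,II-3,II-4,III-1]: 12 consistent
K/I-1 un ·: KK|Kk
K/I-2 un ·: KK|Kk
K/II-1 un I-1×I-2: KK|Kk
K/II-2 un ·: KK|Kk
K/II-3 un I-1×I-2: KK|Kk
K/II-4 un I-1×I-2: KK|Kk
K/III-1 un II-1×II-2: KK|Kk
⇒ K over [I-1,I-2,II-1,II-2,II-3,II-4,III-1]: 87 consistent
Q/I-1 un ·: Qq
Q/I-2 un ·: Qq
Q/II-1 un I-1×I-2: QQ|Qq
Q/II-2 ? ·: QQ|Qq|qq
Q/II-3 un I-1×I-2: QQ|Qq
Q/II-4 aff I-1×I-2: qq
Q/III-1 un II-1×II-2: QQ|Qq
⇒ Q over [I-1,I-2,II-1,II-2,II-3,II-4,III-1]: 18 consistent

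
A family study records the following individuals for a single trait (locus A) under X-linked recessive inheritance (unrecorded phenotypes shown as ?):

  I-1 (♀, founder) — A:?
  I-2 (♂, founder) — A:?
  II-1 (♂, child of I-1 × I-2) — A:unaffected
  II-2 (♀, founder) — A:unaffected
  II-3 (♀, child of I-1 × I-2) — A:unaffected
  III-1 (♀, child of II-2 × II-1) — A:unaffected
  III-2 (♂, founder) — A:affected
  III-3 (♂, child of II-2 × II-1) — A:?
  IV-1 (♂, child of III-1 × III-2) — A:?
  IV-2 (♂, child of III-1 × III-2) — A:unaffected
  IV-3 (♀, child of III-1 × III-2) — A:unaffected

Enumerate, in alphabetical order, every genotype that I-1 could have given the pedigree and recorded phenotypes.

I-1 ∈ {X^AX^A, X^AX^a}

A/I-1 ? ·: X^AX^A|X^AX^a
A/I-2 ? ·: X^AY|X^aY
A/II-1 un I-1×I-2: X^AY
A/II-2 un ·: X^AX^A|X^AX^a
A/II-3 un I-1×I-2: X^AX^A|X^AX^a
A/III-1 un II-2×II-1: X^AX^A|X^AX^a
A/III-2 aff ·: X^aY
A/III-3 ? II-2×II-1: X^AY|X^aY
A/IV-1 ? III-1×III-2: X^AY|X^aY
A/IV-2 un III-1×III-2: X^AY
A/IV-3 un III-1×III-2: X^AX^a
⇒ A over [I-1,I-2,II-1,II-2,II-3,III-1,III-2,III-3,IV-1,IV-2,IV-3]: 35 consistent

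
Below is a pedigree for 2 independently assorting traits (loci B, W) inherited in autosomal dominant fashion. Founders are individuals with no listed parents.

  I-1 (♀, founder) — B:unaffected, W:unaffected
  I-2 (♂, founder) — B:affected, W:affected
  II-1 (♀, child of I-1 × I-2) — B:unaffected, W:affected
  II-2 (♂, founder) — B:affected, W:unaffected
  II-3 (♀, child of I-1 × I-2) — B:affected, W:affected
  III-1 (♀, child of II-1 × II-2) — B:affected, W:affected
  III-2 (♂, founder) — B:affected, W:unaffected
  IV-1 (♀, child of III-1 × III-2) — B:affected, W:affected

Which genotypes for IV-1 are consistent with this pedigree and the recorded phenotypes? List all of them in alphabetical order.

IV-1 ∈ {BB Ww, Bb Ww}

B/I-1 un ·: bb
B/I-2 aff ·: Bb
B/II-1 un I-1×I-2: bb
B/II-2 aff ·: Bb|BB
B/II-3 aff I-1×I-2: Bb
B/III-1 aff II-1×II-2: Bb
B/III-2 aff ·: Bb|BB
B/IV-1 aff III-1×III-2: Bb|BB
⇒ B over [I-1,I-2,II-1,II-2,II-3,III-1,III-2,IV-1]: 8 consistent
W/I-1 un ·: ww
W/I-2 aff ·: Ww|WW
W/II-1 aff I-1×I-2: Ww
W/II-2 un ·: ww
W/II-3 aff I-1×I-2: Ww
W/III-1 aff II-1×II-2: Ww
W/III-2 un ·: ww
W/IV-1 aff III-1×III-2: Ww
⇒ W over [I-1,I-2,II-1,II-2,II-3,III-1,III-2,IV-1]: 2 consistent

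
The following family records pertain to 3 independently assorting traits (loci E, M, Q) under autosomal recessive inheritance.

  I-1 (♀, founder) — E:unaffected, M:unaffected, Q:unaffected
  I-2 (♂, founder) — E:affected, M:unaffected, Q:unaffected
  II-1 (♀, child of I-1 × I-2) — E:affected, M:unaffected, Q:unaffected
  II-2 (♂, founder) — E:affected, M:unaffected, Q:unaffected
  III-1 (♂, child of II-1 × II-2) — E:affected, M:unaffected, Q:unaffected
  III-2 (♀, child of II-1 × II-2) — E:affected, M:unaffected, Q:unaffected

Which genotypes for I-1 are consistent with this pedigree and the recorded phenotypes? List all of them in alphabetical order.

E/I-1 un ·: Ee
E/I-2 aff ·: ee
E/II-1 aff I-1×I-2: ee
E/II-2 aff ·: ee
E/III-1 aff II-1×II-2: ee
E/III-2 aff II-1×II-2: ee
⇒ E over [I-1,I-2,II-1,II-2,III-1,III-2]: 1 consistent
M/I-1 un ·: MM|Mm
M/I-2 un ·: MM|Mm
M/II-1 un I-1×I-2: MM|Mm
M/II-2 un ·: MM|Mm
M/III-1 un II-1×II-2: MM|Mm
M/III-2 un II-1×II-2: MM|Mm
⇒ M over [I-1,I-2,II-1,II-2,III-1,III-2]: 44 consistent
Q/I-1 un ·: QQ|Qq
Q/I-2 un ·: QQ|Qq
Q/II-1 un I-1×I-2: QQ|Qq
Q/II-2 un ·: QQ|Qq
Q/III-1 un II-1×II-2: QQ|Qq
Q/III-2 un II-1×II-2: QQ|Qq
⇒ Q over [I-1,I-2,II-1,II-2,III-1,III-2]: 44 consistent

I-1 ∈ {Ee MM QQ, Ee MM Qq, Ee Mm QQ, Ee Mm Qq}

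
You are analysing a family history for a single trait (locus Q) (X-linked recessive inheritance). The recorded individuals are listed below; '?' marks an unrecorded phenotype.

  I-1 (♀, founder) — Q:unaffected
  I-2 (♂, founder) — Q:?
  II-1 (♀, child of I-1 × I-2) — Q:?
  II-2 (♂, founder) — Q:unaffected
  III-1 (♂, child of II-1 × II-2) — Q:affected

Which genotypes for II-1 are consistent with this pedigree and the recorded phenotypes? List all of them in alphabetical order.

II-1 ∈ {X^QX^q, X^qX^q}

Q/I-1 un ·: X^QX^Q|X^QX^q
Q/I-2 ? ·: X^QY|X^qY
Q/II-1 ? I-1×I-2: X^QX^q|X^qX^q
Q/II-2 un ·: X^QY
Q/III-1 aff II-1×II-2: X^qY
⇒ Q over [I-1,I-2,II-1,II-2,III-1]: 4 consistent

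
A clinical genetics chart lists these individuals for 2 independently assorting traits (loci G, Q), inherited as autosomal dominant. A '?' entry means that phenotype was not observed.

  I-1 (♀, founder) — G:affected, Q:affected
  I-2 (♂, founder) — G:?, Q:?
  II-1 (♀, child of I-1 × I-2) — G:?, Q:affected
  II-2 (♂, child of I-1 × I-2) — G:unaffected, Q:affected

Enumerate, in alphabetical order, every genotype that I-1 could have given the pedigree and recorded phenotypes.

G/I-1 aff ·: Gg
G/I-2 ? ·: gg|Gg
G/II-1 ? I-1×I-2: gg|Gg|GG
G/II-2 un I-1×I-2: gg
⇒ G over [I-1,I-2,II-1,II-2]: 5 consistent
Q/I-1 aff ·: Qq|QQ
Q/I-2 ? ·: qq|Qq|QQ
Q/II-1 aff I-1×I-2: Qq|QQ
Q/II-2 aff I-1×I-2: Qq|QQ
⇒ Q over [I-1,I-2,II-1,II-2]: 15 consistent

I-1 ∈ {Gg QQ, Gg Qq}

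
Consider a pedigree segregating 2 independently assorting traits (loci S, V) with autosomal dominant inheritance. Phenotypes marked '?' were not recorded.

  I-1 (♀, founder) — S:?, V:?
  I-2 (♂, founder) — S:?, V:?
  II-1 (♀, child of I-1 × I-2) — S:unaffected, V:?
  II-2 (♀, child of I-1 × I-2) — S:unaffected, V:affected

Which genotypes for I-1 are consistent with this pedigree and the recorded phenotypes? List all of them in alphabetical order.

I-1 ∈ {Ss VV, Ss Vv, Ss vv, ss VV, ss Vv, ss vv}

S/I-1 ? ·: ss|Ss
S/I-2 ? ·: ss|Ss
S/II-1 un I-1×I-2: ss
S/II-2 un I-1×I-2: ss
⇒ S over [I-1,I-2,II-1,II-2]: 4 consistent
V/I-1 ? ·: vv|Vv|VV
V/I-2 ? ·: vv|Vv|VV
V/II-1 ? I-1×I-2: vv|Vv|VV
V/II-2 aff I-1×I-2: Vv|VV
⇒ V over [I-1,I-2,II-1,II-2]: 21 consistent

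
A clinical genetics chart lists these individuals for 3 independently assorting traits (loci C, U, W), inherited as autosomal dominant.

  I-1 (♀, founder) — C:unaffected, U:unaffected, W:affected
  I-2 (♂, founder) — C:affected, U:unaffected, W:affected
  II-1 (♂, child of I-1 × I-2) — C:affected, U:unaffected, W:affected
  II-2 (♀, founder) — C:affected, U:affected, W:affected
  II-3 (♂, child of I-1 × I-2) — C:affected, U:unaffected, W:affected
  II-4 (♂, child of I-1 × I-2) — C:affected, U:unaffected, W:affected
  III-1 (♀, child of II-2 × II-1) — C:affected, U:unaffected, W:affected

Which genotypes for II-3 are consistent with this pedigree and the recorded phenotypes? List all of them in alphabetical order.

C/I-1 un ·: cc
C/I-2 aff ·: Cc|CC
C/II-1 aff I-1×I-2: Cc
C/II-2 aff ·: Cc|CC
C/II-3 aff I-1×I-2: Cc
C/II-4 aff I-1×I-2: Cc
C/III-1 aff II-2×II-1: Cc|CC
⇒ C over [I-1,I-2,II-1,II-2,II-3,II-4,III-1]: 8 consistent
U/I-1 un ·: uu
U/I-2 un ·: uu
U/II-1 un I-1×I-2: uu
U/II-2 aff ·: Uu
U/II-3 un I-1×I-2: uu
U/II-4 un I-1×I-2: uu
U/III-1 un II-2×II-1: uu
⇒ U over [I-1,I-2,II-1,II-2,II-3,II-4,III-1]: 1 consistent
W/I-1 aff ·: Ww|WW
W/I-2 aff ·: Ww|WW
W/II-1 aff I-1×I-2: Ww|WW
W/II-2 aff ·: Ww|WW
W/II-3 aff I-1×I-2: Ww|WW
W/II-4 aff I-1×I-2: Ww|WW
W/III-1 aff II-2×II-1: Ww|WW
⇒ W over [I-1,I-2,II-1,II-2,II-3,II-4,III-1]: 87 consistent

II-3 ∈ {Cc uu WW, Cc uu Ww}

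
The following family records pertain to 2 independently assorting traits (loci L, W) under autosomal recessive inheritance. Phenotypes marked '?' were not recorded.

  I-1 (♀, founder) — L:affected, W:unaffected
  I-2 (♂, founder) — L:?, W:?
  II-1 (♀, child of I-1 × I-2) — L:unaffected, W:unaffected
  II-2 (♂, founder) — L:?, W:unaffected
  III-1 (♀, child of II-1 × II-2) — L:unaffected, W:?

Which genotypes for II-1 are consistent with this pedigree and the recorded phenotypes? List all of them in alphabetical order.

L/I-1 aff ·: ll
L/I-2 ? ·: LL|Ll
L/II-1 un I-1×I-2: Ll
L/II-2 ? ·: LL|Ll|ll
L/III-1 un II-1×II-2: LL|Ll
⇒ L over [I-1,I-2,II-1,II-2,III-1]: 10 consistent
W/I-1 un ·: WW|Ww
W/I-2 ? ·: WW|Ww|ww
W/II-1 un I-1×I-2: WW|Ww
W/II-2 un ·: WW|Ww
W/III-1 ? II-1×II-2: WW|Ww|ww
⇒ W over [I-1,I-2,II-1,II-2,III-1]: 37 consistent

II-1 ∈ {Ll WW, Ll Ww}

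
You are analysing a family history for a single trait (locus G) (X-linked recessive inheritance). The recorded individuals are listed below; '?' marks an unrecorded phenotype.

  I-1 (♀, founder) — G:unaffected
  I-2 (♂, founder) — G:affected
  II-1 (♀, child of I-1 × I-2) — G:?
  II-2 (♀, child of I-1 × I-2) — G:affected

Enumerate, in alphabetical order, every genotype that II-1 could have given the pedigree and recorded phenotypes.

II-1 ∈ {X^GX^g, X^gX^g}

G/I-1 un ·: X^GX^g
G/I-2 aff ·: X^gY
G/II-1 ? I-1×I-2: X^GX^g|X^gX^g
G/II-2 aff I-1×I-2: X^gX^g
⇒ G over [I-1,I-2,II-1,II-2]: 2 consistent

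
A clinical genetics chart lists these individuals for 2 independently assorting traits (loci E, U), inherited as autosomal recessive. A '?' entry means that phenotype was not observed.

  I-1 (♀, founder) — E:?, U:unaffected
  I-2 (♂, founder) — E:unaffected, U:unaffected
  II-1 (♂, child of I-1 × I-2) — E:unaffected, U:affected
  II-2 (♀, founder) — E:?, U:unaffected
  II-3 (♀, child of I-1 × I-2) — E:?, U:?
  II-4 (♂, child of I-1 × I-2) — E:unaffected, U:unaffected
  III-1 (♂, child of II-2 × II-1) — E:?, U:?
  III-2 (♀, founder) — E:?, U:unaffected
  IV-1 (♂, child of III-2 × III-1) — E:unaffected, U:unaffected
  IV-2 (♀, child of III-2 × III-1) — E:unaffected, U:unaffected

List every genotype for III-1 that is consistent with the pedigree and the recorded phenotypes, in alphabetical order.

E/I-1 ? ·: EE|Ee|ee
E/I-2 un ·: EE|Ee
E/II-1 un I-1×I-2: EE|Ee
E/II-2 ? ·: EE|Ee|ee
E/II-3 ? I-1×I-2: EE|Ee|ee
E/II-4 un I-1×I-2: EE|Ee
E/III-1 ? II-2×II-1: EE|Ee|ee
E/III-2 ? ·: EE|Ee|ee
E/IV-1 un III-2×III-1: EE|Ee
E/IV-2 un III-2×III-1: EE|Ee
⇒ E over [I-1,I-2,II-1,II-2,II-3,II-4,III-1,III-2,IV-1,IV-2]: 1181 consistent
U/I-1 un ·: Uu
U/I-2 un ·: Uu
U/II-1 aff I-1×I-2: uu
U/II-2 un ·: UU|Uu
U/II-3 ? I-1×I-2: UU|Uu|uu
U/II-4 un I-1×I-2: UU|Uu
U/III-1 ? II-2×II-1: Uu|uu
U/III-2 un ·: UU|Uu
U/IV-1 un III-2×III-1: UU|Uu
U/IV-2 un III-2×III-1: UU|Uu
⇒ U over [I-1,I-2,II-1,II-2,II-3,II-4,III-1,III-2,IV-1,IV-2]: 108 consistent

III-1 ∈ {EE Uu, EE uu, Ee Uu, Ee uu, ee Uu, ee uu}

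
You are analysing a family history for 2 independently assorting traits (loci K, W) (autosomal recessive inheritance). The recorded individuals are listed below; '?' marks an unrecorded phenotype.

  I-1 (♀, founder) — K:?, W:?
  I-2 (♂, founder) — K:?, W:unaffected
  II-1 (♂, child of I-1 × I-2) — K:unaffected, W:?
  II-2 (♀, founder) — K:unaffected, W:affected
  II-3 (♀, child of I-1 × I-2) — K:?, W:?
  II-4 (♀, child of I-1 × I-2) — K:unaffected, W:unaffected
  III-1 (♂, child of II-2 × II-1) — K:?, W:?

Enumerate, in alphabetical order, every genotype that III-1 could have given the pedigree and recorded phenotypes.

III-1 ∈ {KK Ww, KK ww, Kk Ww, Kk ww, kk Ww, kk ww}

K/I-1 ? ·: KK|Kk|kk
K/I-2 ? ·: KK|Kk|kk
K/II-1 un I-1×I-2: KK|Kk
K/II-2 un ·: KK|Kk
K/II-3 ? I-1×I-2: KK|Kk|kk
K/II-4 un I-1×I-2: KK|Kk
K/III-1 ? II-2×II-1: KK|Kk|kk
⇒ K over [I-1,I-2,II-1,II-2,II-3,II-4,III-1]: 145 consistent
W/I-1 ? ·: WW|Ww|ww
W/I-2 un ·: WW|Ww
W/II-1 ? I-1×I-2: WW|Ww|ww
W/II-2 aff ·: ww
W/II-3 ? I-1×I-2: WW|Ww|ww
W/II-4 un I-1×I-2: WW|Ww
W/III-1 ? II-2×II-1: Ww|ww
⇒ W over [I-1,I-2,II-1,II-2,II-3,II-4,III-1]: 57 consistent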